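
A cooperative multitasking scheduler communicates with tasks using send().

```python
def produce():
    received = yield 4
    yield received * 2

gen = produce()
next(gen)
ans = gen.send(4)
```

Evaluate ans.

Step 1: next(gen) advances to first yield, producing 4.
Step 2: send(4) resumes, received = 4.
Step 3: yield received * 2 = 4 * 2 = 8.
Therefore ans = 8.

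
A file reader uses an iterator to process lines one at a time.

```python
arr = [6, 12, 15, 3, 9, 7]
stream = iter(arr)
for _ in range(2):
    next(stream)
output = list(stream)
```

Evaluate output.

Step 1: Create iterator over [6, 12, 15, 3, 9, 7].
Step 2: Advance 2 positions (consuming [6, 12]).
Step 3: list() collects remaining elements: [15, 3, 9, 7].
Therefore output = [15, 3, 9, 7].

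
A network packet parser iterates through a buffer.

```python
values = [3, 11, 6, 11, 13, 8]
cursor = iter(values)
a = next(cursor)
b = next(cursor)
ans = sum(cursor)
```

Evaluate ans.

Step 1: Create iterator over [3, 11, 6, 11, 13, 8].
Step 2: a = next() = 3, b = next() = 11.
Step 3: sum() of remaining [6, 11, 13, 8] = 38.
Therefore ans = 38.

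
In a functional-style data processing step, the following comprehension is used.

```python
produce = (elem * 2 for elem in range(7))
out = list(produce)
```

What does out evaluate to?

Step 1: For each elem in range(7), compute elem*2:
  elem=0: 0*2 = 0
  elem=1: 1*2 = 2
  elem=2: 2*2 = 4
  elem=3: 3*2 = 6
  elem=4: 4*2 = 8
  elem=5: 5*2 = 10
  elem=6: 6*2 = 12
Therefore out = [0, 2, 4, 6, 8, 10, 12].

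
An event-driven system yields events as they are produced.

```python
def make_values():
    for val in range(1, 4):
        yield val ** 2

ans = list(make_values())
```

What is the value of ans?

Step 1: For each val in range(1, 4), yield val**2:
  val=1: yield 1**2 = 1
  val=2: yield 2**2 = 4
  val=3: yield 3**2 = 9
Therefore ans = [1, 4, 9].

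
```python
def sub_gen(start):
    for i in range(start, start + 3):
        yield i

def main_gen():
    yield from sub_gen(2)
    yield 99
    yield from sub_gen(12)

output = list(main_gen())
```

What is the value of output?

Step 1: main_gen() delegates to sub_gen(2):
  yield 2
  yield 3
  yield 4
Step 2: yield 99
Step 3: Delegates to sub_gen(12):
  yield 12
  yield 13
  yield 14
Therefore output = [2, 3, 4, 99, 12, 13, 14].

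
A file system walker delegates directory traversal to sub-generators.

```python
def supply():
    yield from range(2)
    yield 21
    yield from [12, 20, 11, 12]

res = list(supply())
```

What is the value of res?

Step 1: Trace yields in order:
  yield 0
  yield 1
  yield 21
  yield 12
  yield 20
  yield 11
  yield 12
Therefore res = [0, 1, 21, 12, 20, 11, 12].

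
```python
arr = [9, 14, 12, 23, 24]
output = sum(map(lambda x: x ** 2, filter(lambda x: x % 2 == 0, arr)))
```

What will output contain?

Step 1: Filter even numbers from [9, 14, 12, 23, 24]: [14, 12, 24]
Step 2: Square each: [196, 144, 576]
Step 3: Sum = 916.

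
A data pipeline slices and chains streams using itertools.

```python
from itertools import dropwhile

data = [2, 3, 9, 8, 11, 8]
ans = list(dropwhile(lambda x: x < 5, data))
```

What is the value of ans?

Step 1: dropwhile drops elements while < 5:
  2 < 5: dropped
  3 < 5: dropped
  9: kept (dropping stopped)
Step 2: Remaining elements kept regardless of condition.
Therefore ans = [9, 8, 11, 8].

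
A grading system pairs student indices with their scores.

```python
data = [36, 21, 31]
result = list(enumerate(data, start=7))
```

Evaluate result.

Step 1: enumerate with start=7:
  (7, 36)
  (8, 21)
  (9, 31)
Therefore result = [(7, 36), (8, 21), (9, 31)].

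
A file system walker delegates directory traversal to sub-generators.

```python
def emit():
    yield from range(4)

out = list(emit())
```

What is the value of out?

Step 1: yield from delegates to the iterable, yielding each element.
Step 2: Collected values: [0, 1, 2, 3].
Therefore out = [0, 1, 2, 3].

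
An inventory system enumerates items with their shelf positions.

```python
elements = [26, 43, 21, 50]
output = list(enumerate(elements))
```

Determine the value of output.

Step 1: enumerate pairs each element with its index:
  (0, 26)
  (1, 43)
  (2, 21)
  (3, 50)
Therefore output = [(0, 26), (1, 43), (2, 21), (3, 50)].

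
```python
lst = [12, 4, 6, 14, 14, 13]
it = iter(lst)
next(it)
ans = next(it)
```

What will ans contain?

Step 1: Create iterator over [12, 4, 6, 14, 14, 13].
Step 2: next() consumes 12.
Step 3: next() returns 4.
Therefore ans = 4.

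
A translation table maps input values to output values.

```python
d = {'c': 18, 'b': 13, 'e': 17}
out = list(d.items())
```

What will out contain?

Step 1: d.items() returns (key, value) pairs in insertion order.
Therefore out = [('c', 18), ('b', 13), ('e', 17)].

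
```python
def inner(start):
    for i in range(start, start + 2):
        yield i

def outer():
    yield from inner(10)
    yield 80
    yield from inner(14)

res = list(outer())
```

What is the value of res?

Step 1: outer() delegates to inner(10):
  yield 10
  yield 11
Step 2: yield 80
Step 3: Delegates to inner(14):
  yield 14
  yield 15
Therefore res = [10, 11, 80, 14, 15].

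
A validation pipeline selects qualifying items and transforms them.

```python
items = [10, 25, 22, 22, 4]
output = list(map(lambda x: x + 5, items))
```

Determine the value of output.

Step 1: Apply lambda x: x + 5 to each element:
  10 -> 15
  25 -> 30
  22 -> 27
  22 -> 27
  4 -> 9
Therefore output = [15, 30, 27, 27, 9].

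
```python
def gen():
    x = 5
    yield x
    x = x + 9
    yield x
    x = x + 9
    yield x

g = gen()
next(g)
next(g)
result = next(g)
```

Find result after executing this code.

Step 1: Trace through generator execution:
  Yield 1: x starts at 5, yield 5
  Yield 2: x = 5 + 9 = 14, yield 14
  Yield 3: x = 14 + 9 = 23, yield 23
Step 2: First next() gets 5, second next() gets the second value, third next() yields 23.
Therefore result = 23.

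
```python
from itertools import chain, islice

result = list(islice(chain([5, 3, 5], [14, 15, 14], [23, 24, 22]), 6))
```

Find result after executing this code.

Step 1: chain([5, 3, 5], [14, 15, 14], [23, 24, 22]) = [5, 3, 5, 14, 15, 14, 23, 24, 22].
Step 2: islice takes first 6 elements: [5, 3, 5, 14, 15, 14].
Therefore result = [5, 3, 5, 14, 15, 14].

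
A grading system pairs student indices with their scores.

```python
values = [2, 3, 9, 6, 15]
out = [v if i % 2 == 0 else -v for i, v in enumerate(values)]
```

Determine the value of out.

Step 1: For each (i, v), keep v if i is even, negate if odd:
  i=0 (even): keep 2
  i=1 (odd): negate to -3
  i=2 (even): keep 9
  i=3 (odd): negate to -6
  i=4 (even): keep 15
Therefore out = [2, -3, 9, -6, 15].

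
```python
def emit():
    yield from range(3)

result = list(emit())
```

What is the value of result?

Step 1: yield from delegates to the iterable, yielding each element.
Step 2: Collected values: [0, 1, 2].
Therefore result = [0, 1, 2].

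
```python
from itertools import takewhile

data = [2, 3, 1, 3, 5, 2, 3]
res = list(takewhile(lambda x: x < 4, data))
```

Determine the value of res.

Step 1: takewhile stops at first element >= 4:
  2 < 4: take
  3 < 4: take
  1 < 4: take
  3 < 4: take
  5 >= 4: stop
Therefore res = [2, 3, 1, 3].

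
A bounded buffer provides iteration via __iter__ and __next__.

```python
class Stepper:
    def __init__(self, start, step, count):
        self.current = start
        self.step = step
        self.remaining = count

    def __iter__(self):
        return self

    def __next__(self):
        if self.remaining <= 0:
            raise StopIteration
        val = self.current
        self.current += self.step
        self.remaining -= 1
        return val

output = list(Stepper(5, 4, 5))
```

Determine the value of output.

Step 1: Stepper starts at 5, increments by 4, for 5 steps:
  Yield 5, then current += 4
  Yield 9, then current += 4
  Yield 13, then current += 4
  Yield 17, then current += 4
  Yield 21, then current += 4
Therefore output = [5, 9, 13, 17, 21].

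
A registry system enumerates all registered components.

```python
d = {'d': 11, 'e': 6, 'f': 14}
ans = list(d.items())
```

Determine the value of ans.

Step 1: d.items() returns (key, value) pairs in insertion order.
Therefore ans = [('d', 11), ('e', 6), ('f', 14)].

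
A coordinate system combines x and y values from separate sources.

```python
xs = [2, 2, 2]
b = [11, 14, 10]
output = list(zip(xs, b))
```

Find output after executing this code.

Step 1: zip pairs elements at same index:
  Index 0: (2, 11)
  Index 1: (2, 14)
  Index 2: (2, 10)
Therefore output = [(2, 11), (2, 14), (2, 10)].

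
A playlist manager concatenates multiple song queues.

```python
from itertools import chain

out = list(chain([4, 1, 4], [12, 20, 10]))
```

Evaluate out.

Step 1: chain() concatenates iterables: [4, 1, 4] + [12, 20, 10].
Therefore out = [4, 1, 4, 12, 20, 10].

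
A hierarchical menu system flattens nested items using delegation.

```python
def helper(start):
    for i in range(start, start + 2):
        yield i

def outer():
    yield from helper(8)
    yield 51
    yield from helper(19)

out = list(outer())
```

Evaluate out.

Step 1: outer() delegates to helper(8):
  yield 8
  yield 9
Step 2: yield 51
Step 3: Delegates to helper(19):
  yield 19
  yield 20
Therefore out = [8, 9, 51, 19, 20].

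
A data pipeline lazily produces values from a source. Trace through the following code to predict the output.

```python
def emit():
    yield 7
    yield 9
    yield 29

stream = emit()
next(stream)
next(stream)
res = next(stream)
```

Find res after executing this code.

Step 1: emit() creates a generator.
Step 2: next(stream) yields 7 (consumed and discarded).
Step 3: next(stream) yields 9 (consumed and discarded).
Step 4: next(stream) yields 29, assigned to res.
Therefore res = 29.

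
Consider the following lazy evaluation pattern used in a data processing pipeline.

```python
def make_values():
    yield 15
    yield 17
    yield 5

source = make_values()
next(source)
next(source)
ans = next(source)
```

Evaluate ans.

Step 1: make_values() creates a generator.
Step 2: next(source) yields 15 (consumed and discarded).
Step 3: next(source) yields 17 (consumed and discarded).
Step 4: next(source) yields 5, assigned to ans.
Therefore ans = 5.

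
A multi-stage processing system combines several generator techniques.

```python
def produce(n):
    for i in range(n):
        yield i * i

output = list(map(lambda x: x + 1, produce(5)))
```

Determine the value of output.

Step 1: produce(5) yields squares: [0, 1, 4, 9, 16].
Step 2: map adds 1 to each: [1, 2, 5, 10, 17].
Therefore output = [1, 2, 5, 10, 17].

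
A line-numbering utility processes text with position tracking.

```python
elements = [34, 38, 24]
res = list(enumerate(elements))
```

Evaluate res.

Step 1: enumerate pairs each element with its index:
  (0, 34)
  (1, 38)
  (2, 24)
Therefore res = [(0, 34), (1, 38), (2, 24)].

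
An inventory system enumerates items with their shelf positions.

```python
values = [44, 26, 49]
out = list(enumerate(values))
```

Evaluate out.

Step 1: enumerate pairs each element with its index:
  (0, 44)
  (1, 26)
  (2, 49)
Therefore out = [(0, 44), (1, 26), (2, 49)].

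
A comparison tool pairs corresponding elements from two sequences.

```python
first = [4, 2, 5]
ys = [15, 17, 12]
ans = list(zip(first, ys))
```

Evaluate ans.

Step 1: zip pairs elements at same index:
  Index 0: (4, 15)
  Index 1: (2, 17)
  Index 2: (5, 12)
Therefore ans = [(4, 15), (2, 17), (5, 12)].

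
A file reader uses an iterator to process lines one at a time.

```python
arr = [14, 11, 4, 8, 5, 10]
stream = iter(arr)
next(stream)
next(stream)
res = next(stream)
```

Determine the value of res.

Step 1: Create iterator over [14, 11, 4, 8, 5, 10].
Step 2: next() consumes 14.
Step 3: next() consumes 11.
Step 4: next() returns 4.
Therefore res = 4.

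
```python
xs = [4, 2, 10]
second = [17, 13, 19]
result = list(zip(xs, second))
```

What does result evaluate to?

Step 1: zip pairs elements at same index:
  Index 0: (4, 17)
  Index 1: (2, 13)
  Index 2: (10, 19)
Therefore result = [(4, 17), (2, 13), (10, 19)].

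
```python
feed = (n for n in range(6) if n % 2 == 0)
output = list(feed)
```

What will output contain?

Step 1: Filter range(6) keeping only even values:
  n=0: even, included
  n=1: odd, excluded
  n=2: even, included
  n=3: odd, excluded
  n=4: even, included
  n=5: odd, excluded
Therefore output = [0, 2, 4].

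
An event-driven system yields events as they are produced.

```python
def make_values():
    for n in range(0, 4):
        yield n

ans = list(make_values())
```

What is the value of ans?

Step 1: The generator yields each value from range(0, 4).
Step 2: list() consumes all yields: [0, 1, 2, 3].
Therefore ans = [0, 1, 2, 3].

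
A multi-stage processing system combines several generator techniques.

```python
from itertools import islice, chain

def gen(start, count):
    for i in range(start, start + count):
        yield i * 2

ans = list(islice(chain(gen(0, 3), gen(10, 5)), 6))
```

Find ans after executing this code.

Step 1: gen(0, 3) yields [0, 2, 4].
Step 2: gen(10, 5) yields [20, 22, 24, 26, 28].
Step 3: chain concatenates: [0, 2, 4, 20, 22, 24, 26, 28].
Step 4: islice takes first 6: [0, 2, 4, 20, 22, 24].
Therefore ans = [0, 2, 4, 20, 22, 24].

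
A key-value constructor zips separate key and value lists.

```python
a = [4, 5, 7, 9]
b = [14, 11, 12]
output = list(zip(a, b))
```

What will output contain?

Step 1: zip stops at shortest (len(a)=4, len(b)=3):
  Index 0: (4, 14)
  Index 1: (5, 11)
  Index 2: (7, 12)
Step 2: Last element of a (9) has no pair, dropped.
Therefore output = [(4, 14), (5, 11), (7, 12)].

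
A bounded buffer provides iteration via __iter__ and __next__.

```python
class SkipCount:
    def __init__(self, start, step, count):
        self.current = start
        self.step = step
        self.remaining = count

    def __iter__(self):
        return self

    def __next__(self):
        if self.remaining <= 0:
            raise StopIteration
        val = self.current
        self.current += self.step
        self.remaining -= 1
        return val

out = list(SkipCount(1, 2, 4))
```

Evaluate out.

Step 1: SkipCount starts at 1, increments by 2, for 4 steps:
  Yield 1, then current += 2
  Yield 3, then current += 2
  Yield 5, then current += 2
  Yield 7, then current += 2
Therefore out = [1, 3, 5, 7].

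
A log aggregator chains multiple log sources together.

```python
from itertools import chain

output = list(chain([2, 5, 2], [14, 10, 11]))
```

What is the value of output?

Step 1: chain() concatenates iterables: [2, 5, 2] + [14, 10, 11].
Therefore output = [2, 5, 2, 14, 10, 11].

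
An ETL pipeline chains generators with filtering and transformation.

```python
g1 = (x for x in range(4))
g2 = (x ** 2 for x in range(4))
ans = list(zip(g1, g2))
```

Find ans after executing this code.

Step 1: g1 produces [0, 1, 2, 3].
Step 2: g2 produces [0, 1, 4, 9].
Step 3: zip pairs them: [(0, 0), (1, 1), (2, 4), (3, 9)].
Therefore ans = [(0, 0), (1, 1), (2, 4), (3, 9)].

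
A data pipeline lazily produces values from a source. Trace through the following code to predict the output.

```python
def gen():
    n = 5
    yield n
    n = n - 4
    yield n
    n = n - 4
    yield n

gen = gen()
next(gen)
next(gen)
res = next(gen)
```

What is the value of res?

Step 1: Trace through generator execution:
  Yield 1: n starts at 5, yield 5
  Yield 2: n = 5 - 4 = 1, yield 1
  Yield 3: n = 1 - 4 = -3, yield -3
Step 2: First next() gets 5, second next() gets the second value, third next() yields -3.
Therefore res = -3.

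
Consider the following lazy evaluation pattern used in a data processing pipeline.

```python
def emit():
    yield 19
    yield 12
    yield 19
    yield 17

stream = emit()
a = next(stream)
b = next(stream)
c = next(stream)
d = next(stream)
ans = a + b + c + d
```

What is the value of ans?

Step 1: Create generator and consume all values:
  a = next(stream) = 19
  b = next(stream) = 12
  c = next(stream) = 19
  d = next(stream) = 17
Step 2: ans = 19 + 12 + 19 + 17 = 67.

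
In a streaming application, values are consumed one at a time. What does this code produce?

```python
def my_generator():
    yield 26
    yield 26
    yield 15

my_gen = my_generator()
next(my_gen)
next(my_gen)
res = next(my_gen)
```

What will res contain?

Step 1: my_generator() creates a generator.
Step 2: next(my_gen) yields 26 (consumed and discarded).
Step 3: next(my_gen) yields 26 (consumed and discarded).
Step 4: next(my_gen) yields 15, assigned to res.
Therefore res = 15.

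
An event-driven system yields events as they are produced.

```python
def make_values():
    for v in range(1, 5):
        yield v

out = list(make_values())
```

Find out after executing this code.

Step 1: The generator yields each value from range(1, 5).
Step 2: list() consumes all yields: [1, 2, 3, 4].
Therefore out = [1, 2, 3, 4].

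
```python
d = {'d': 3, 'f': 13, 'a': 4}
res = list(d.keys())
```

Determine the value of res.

Step 1: d.keys() returns the dictionary keys in insertion order.
Therefore res = ['d', 'f', 'a'].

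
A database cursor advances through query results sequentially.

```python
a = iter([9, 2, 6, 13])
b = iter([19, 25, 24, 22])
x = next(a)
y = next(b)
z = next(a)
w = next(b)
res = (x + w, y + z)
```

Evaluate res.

Step 1: a iterates [9, 2, 6, 13], b iterates [19, 25, 24, 22].
Step 2: x = next(a) = 9, y = next(b) = 19.
Step 3: z = next(a) = 2, w = next(b) = 25.
Step 4: res = (9 + 25, 19 + 2) = (34, 21).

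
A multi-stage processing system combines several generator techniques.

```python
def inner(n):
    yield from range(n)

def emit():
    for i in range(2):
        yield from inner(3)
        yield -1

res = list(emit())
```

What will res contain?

Step 1: For each i in range(2):
  i=0: yield from inner(3) -> [0, 1, 2], then yield -1
  i=1: yield from inner(3) -> [0, 1, 2], then yield -1
Therefore res = [0, 1, 2, -1, 0, 1, 2, -1].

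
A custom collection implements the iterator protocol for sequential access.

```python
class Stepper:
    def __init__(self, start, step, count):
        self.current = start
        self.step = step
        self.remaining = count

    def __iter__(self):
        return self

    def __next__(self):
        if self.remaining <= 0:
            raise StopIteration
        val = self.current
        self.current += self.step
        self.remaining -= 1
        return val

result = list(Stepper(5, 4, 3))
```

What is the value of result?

Step 1: Stepper starts at 5, increments by 4, for 3 steps:
  Yield 5, then current += 4
  Yield 9, then current += 4
  Yield 13, then current += 4
Therefore result = [5, 9, 13].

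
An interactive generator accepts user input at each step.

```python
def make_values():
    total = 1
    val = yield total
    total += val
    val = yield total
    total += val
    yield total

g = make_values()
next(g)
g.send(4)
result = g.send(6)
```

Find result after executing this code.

Step 1: next() -> yield total=1.
Step 2: send(4) -> val=4, total = 1+4 = 5, yield 5.
Step 3: send(6) -> val=6, total = 5+6 = 11, yield 11.
Therefore result = 11.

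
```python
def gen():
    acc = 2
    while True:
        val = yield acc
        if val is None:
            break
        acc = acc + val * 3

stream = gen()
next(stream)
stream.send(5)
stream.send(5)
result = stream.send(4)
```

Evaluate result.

Step 1: next() -> yield acc=2.
Step 2: send(5) -> val=5, acc = 2 + 5*3 = 17, yield 17.
Step 3: send(5) -> val=5, acc = 17 + 5*3 = 32, yield 32.
Step 4: send(4) -> val=4, acc = 32 + 4*3 = 44, yield 44.
Therefore result = 44.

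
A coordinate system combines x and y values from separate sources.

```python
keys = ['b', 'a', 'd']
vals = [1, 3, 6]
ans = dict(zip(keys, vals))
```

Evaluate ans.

Step 1: zip pairs keys with values:
  'b' -> 1
  'a' -> 3
  'd' -> 6
Therefore ans = {'b': 1, 'a': 3, 'd': 6}.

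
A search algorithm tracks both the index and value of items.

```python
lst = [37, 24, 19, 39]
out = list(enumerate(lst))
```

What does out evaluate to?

Step 1: enumerate pairs each element with its index:
  (0, 37)
  (1, 24)
  (2, 19)
  (3, 39)
Therefore out = [(0, 37), (1, 24), (2, 19), (3, 39)].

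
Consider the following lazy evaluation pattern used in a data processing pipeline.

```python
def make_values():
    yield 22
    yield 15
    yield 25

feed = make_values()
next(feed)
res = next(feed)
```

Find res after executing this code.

Step 1: make_values() creates a generator.
Step 2: next(feed) yields 22 (consumed and discarded).
Step 3: next(feed) yields 15, assigned to res.
Therefore res = 15.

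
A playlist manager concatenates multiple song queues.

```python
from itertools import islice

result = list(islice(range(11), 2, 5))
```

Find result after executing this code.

Step 1: islice(range(11), 2, 5) takes elements at indices [2, 5).
Step 2: Elements: [2, 3, 4].
Therefore result = [2, 3, 4].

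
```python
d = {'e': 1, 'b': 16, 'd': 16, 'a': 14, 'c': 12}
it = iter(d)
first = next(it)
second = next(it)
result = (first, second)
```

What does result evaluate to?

Step 1: iter(d) iterates over keys: ['e', 'b', 'd', 'a', 'c'].
Step 2: first = next(it) = 'e', second = next(it) = 'b'.
Therefore result = ('e', 'b').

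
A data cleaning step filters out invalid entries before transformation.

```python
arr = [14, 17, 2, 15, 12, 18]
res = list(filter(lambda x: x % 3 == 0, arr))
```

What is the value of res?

Step 1: Filter elements divisible by 3:
  14 % 3 = 2: removed
  17 % 3 = 2: removed
  2 % 3 = 2: removed
  15 % 3 = 0: kept
  12 % 3 = 0: kept
  18 % 3 = 0: kept
Therefore res = [15, 12, 18].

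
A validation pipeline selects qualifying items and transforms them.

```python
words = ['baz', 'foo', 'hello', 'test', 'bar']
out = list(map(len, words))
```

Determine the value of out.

Step 1: Map len() to each word:
  'baz' -> 3
  'foo' -> 3
  'hello' -> 5
  'test' -> 4
  'bar' -> 3
Therefore out = [3, 3, 5, 4, 3].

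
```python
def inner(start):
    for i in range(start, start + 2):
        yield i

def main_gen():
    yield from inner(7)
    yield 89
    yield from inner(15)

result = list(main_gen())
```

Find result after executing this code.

Step 1: main_gen() delegates to inner(7):
  yield 7
  yield 8
Step 2: yield 89
Step 3: Delegates to inner(15):
  yield 15
  yield 16
Therefore result = [7, 8, 89, 15, 16].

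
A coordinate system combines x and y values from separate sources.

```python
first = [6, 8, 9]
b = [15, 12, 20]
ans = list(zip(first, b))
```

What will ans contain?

Step 1: zip pairs elements at same index:
  Index 0: (6, 15)
  Index 1: (8, 12)
  Index 2: (9, 20)
Therefore ans = [(6, 15), (8, 12), (9, 20)].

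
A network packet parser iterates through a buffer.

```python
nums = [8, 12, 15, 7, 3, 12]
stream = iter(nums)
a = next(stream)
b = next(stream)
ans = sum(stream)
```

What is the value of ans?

Step 1: Create iterator over [8, 12, 15, 7, 3, 12].
Step 2: a = next() = 8, b = next() = 12.
Step 3: sum() of remaining [15, 7, 3, 12] = 37.
Therefore ans = 37.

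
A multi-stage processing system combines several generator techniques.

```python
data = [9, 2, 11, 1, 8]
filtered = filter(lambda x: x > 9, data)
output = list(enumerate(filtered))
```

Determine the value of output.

Step 1: Filter [9, 2, 11, 1, 8] for > 9: [11].
Step 2: enumerate re-indexes from 0: [(0, 11)].
Therefore output = [(0, 11)].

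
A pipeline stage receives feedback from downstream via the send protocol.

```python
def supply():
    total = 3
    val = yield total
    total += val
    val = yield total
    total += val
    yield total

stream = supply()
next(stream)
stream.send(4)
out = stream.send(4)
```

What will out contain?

Step 1: next() -> yield total=3.
Step 2: send(4) -> val=4, total = 3+4 = 7, yield 7.
Step 3: send(4) -> val=4, total = 7+4 = 11, yield 11.
Therefore out = 11.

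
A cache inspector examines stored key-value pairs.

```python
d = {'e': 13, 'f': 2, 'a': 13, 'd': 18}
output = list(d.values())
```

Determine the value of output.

Step 1: d.values() returns the dictionary values in insertion order.
Therefore output = [13, 2, 13, 18].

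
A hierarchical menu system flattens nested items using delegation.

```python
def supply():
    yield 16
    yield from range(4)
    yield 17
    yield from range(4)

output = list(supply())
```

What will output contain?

Step 1: Trace yields in order:
  yield 16
  yield 0
  yield 1
  yield 2
  yield 3
  yield 17
  yield 0
  yield 1
  yield 2
  yield 3
Therefore output = [16, 0, 1, 2, 3, 17, 0, 1, 2, 3].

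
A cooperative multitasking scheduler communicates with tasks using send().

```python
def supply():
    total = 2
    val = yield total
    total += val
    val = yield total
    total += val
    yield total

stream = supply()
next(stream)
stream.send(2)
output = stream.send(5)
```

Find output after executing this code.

Step 1: next() -> yield total=2.
Step 2: send(2) -> val=2, total = 2+2 = 4, yield 4.
Step 3: send(5) -> val=5, total = 4+5 = 9, yield 9.
Therefore output = 9.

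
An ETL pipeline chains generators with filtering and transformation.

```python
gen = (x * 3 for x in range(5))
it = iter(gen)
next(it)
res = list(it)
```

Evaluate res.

Step 1: Generator produces [0, 3, 6, 9, 12].
Step 2: next(it) consumes first element (0).
Step 3: list(it) collects remaining: [3, 6, 9, 12].
Therefore res = [3, 6, 9, 12].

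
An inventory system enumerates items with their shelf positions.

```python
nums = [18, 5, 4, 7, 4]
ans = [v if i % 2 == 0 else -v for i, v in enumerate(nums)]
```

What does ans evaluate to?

Step 1: For each (i, v), keep v if i is even, negate if odd:
  i=0 (even): keep 18
  i=1 (odd): negate to -5
  i=2 (even): keep 4
  i=3 (odd): negate to -7
  i=4 (even): keep 4
Therefore ans = [18, -5, 4, -7, 4].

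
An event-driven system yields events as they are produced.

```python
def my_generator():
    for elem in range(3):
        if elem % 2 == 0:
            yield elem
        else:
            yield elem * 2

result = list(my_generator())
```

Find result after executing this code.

Step 1: For each elem in range(3), yield elem if even, else elem*2:
  elem=0 (even): yield 0
  elem=1 (odd): yield 1*2 = 2
  elem=2 (even): yield 2
Therefore result = [0, 2, 2].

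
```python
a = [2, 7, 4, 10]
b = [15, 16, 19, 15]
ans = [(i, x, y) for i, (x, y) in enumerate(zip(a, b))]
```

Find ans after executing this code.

Step 1: enumerate(zip(a, b)) gives index with paired elements:
  i=0: (2, 15)
  i=1: (7, 16)
  i=2: (4, 19)
  i=3: (10, 15)
Therefore ans = [(0, 2, 15), (1, 7, 16), (2, 4, 19), (3, 10, 15)].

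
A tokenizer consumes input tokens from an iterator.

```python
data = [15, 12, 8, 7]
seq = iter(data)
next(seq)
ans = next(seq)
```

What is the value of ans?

Step 1: Create iterator over [15, 12, 8, 7].
Step 2: next() consumes 15.
Step 3: next() returns 12.
Therefore ans = 12.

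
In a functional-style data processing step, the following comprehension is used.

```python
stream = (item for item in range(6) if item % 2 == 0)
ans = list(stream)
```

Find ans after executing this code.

Step 1: Filter range(6) keeping only even values:
  item=0: even, included
  item=1: odd, excluded
  item=2: even, included
  item=3: odd, excluded
  item=4: even, included
  item=5: odd, excluded
Therefore ans = [0, 2, 4].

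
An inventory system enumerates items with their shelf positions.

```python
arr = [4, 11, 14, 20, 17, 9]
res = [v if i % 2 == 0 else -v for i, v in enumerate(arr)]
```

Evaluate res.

Step 1: For each (i, v), keep v if i is even, negate if odd:
  i=0 (even): keep 4
  i=1 (odd): negate to -11
  i=2 (even): keep 14
  i=3 (odd): negate to -20
  i=4 (even): keep 17
  i=5 (odd): negate to -9
Therefore res = [4, -11, 14, -20, 17, -9].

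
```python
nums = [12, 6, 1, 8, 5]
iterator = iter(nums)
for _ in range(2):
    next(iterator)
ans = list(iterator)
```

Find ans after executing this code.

Step 1: Create iterator over [12, 6, 1, 8, 5].
Step 2: Advance 2 positions (consuming [12, 6]).
Step 3: list() collects remaining elements: [1, 8, 5].
Therefore ans = [1, 8, 5].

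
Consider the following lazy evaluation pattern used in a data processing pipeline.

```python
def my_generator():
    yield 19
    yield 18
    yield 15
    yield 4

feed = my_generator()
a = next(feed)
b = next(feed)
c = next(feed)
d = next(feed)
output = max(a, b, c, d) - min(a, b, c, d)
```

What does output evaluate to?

Step 1: Create generator and consume all values:
  a = next(feed) = 19
  b = next(feed) = 18
  c = next(feed) = 15
  d = next(feed) = 4
Step 2: max = 19, min = 4, output = 19 - 4 = 15.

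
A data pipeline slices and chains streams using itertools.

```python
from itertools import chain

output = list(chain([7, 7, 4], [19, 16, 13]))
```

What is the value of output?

Step 1: chain() concatenates iterables: [7, 7, 4] + [19, 16, 13].
Therefore output = [7, 7, 4, 19, 16, 13].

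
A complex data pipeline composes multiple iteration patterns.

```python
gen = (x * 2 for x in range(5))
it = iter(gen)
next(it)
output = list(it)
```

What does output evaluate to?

Step 1: Generator produces [0, 2, 4, 6, 8].
Step 2: next(it) consumes first element (0).
Step 3: list(it) collects remaining: [2, 4, 6, 8].
Therefore output = [2, 4, 6, 8].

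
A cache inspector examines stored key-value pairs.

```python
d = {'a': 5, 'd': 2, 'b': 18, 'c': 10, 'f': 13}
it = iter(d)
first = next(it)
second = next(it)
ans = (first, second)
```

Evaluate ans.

Step 1: iter(d) iterates over keys: ['a', 'd', 'b', 'c', 'f'].
Step 2: first = next(it) = 'a', second = next(it) = 'd'.
Therefore ans = ('a', 'd').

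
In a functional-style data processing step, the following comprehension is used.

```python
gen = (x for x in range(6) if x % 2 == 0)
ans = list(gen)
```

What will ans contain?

Step 1: Filter range(6) keeping only even values:
  x=0: even, included
  x=1: odd, excluded
  x=2: even, included
  x=3: odd, excluded
  x=4: even, included
  x=5: odd, excluded
Therefore ans = [0, 2, 4].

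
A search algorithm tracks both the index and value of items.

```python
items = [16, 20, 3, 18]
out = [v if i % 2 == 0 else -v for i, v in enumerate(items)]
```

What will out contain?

Step 1: For each (i, v), keep v if i is even, negate if odd:
  i=0 (even): keep 16
  i=1 (odd): negate to -20
  i=2 (even): keep 3
  i=3 (odd): negate to -18
Therefore out = [16, -20, 3, -18].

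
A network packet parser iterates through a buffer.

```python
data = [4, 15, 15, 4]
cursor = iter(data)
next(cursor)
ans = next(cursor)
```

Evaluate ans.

Step 1: Create iterator over [4, 15, 15, 4].
Step 2: next() consumes 4.
Step 3: next() returns 15.
Therefore ans = 15.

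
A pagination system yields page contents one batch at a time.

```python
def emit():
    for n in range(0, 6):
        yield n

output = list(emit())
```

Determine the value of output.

Step 1: The generator yields each value from range(0, 6).
Step 2: list() consumes all yields: [0, 1, 2, 3, 4, 5].
Therefore output = [0, 1, 2, 3, 4, 5].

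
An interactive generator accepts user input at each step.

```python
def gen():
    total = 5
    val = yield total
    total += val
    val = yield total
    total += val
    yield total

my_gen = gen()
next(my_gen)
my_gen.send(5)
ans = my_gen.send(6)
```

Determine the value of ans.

Step 1: next() -> yield total=5.
Step 2: send(5) -> val=5, total = 5+5 = 10, yield 10.
Step 3: send(6) -> val=6, total = 10+6 = 16, yield 16.
Therefore ans = 16.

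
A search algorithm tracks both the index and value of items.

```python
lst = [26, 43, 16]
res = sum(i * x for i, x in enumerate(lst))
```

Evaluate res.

Step 1: Compute i * x for each (i, x) in enumerate([26, 43, 16]):
  i=0, x=26: 0*26 = 0
  i=1, x=43: 1*43 = 43
  i=2, x=16: 2*16 = 32
Step 2: sum = 0 + 43 + 32 = 75.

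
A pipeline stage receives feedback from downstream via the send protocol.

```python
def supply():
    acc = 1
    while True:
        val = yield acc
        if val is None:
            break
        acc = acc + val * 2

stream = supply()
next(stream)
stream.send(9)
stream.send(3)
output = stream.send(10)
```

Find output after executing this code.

Step 1: next() -> yield acc=1.
Step 2: send(9) -> val=9, acc = 1 + 9*2 = 19, yield 19.
Step 3: send(3) -> val=3, acc = 19 + 3*2 = 25, yield 25.
Step 4: send(10) -> val=10, acc = 25 + 10*2 = 45, yield 45.
Therefore output = 45.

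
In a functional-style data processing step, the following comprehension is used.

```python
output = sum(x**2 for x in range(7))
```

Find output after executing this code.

Step 1: Compute x**2 for each x in range(7):
  x=0: 0**2 = 0
  x=1: 1**2 = 1
  x=2: 2**2 = 4
  x=3: 3**2 = 9
  x=4: 4**2 = 16
  x=5: 5**2 = 25
  x=6: 6**2 = 36
Step 2: sum = 0 + 1 + 4 + 9 + 16 + 25 + 36 = 91.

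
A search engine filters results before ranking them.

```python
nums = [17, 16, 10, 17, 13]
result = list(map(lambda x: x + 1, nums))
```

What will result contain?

Step 1: Apply lambda x: x + 1 to each element:
  17 -> 18
  16 -> 17
  10 -> 11
  17 -> 18
  13 -> 14
Therefore result = [18, 17, 11, 18, 14].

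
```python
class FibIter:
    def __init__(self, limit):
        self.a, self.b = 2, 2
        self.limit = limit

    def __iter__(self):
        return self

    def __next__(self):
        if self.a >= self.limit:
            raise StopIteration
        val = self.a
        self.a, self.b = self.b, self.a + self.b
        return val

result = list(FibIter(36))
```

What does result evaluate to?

Step 1: Fibonacci-like sequence (a=2, b=2) until >= 36:
  Yield 2, then a,b = 2,4
  Yield 2, then a,b = 4,6
  Yield 4, then a,b = 6,10
  Yield 6, then a,b = 10,16
  Yield 10, then a,b = 16,26
  Yield 16, then a,b = 26,42
  Yield 26, then a,b = 42,68
Step 2: 42 >= 36, stop.
Therefore result = [2, 2, 4, 6, 10, 16, 26].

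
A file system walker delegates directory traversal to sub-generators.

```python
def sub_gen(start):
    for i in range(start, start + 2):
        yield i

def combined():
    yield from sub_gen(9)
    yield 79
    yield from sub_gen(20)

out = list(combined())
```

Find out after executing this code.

Step 1: combined() delegates to sub_gen(9):
  yield 9
  yield 10
Step 2: yield 79
Step 3: Delegates to sub_gen(20):
  yield 20
  yield 21
Therefore out = [9, 10, 79, 20, 21].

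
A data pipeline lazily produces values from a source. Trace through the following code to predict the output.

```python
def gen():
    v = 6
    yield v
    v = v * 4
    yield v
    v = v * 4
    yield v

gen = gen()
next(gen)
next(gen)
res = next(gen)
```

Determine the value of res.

Step 1: Trace through generator execution:
  Yield 1: v starts at 6, yield 6
  Yield 2: v = 6 * 4 = 24, yield 24
  Yield 3: v = 24 * 4 = 96, yield 96
Step 2: First next() gets 6, second next() gets the second value, third next() yields 96.
Therefore res = 96.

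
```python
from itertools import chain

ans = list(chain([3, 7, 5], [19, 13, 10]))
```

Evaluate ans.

Step 1: chain() concatenates iterables: [3, 7, 5] + [19, 13, 10].
Therefore ans = [3, 7, 5, 19, 13, 10].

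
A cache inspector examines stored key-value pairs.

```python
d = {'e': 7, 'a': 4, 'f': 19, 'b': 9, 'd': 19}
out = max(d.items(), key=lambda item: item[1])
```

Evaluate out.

Step 1: Find item with maximum value:
  ('e', 7)
  ('a', 4)
  ('f', 19)
  ('b', 9)
  ('d', 19)
Step 2: Maximum value is 19 at key 'f'.
Therefore out = ('f', 19).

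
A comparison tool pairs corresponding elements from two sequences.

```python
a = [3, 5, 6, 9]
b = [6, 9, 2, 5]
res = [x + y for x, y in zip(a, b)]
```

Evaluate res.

Step 1: Add corresponding elements:
  3 + 6 = 9
  5 + 9 = 14
  6 + 2 = 8
  9 + 5 = 14
Therefore res = [9, 14, 8, 14].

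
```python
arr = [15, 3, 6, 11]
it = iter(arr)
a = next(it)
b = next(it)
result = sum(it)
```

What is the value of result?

Step 1: Create iterator over [15, 3, 6, 11].
Step 2: a = next() = 15, b = next() = 3.
Step 3: sum() of remaining [6, 11] = 17.
Therefore result = 17.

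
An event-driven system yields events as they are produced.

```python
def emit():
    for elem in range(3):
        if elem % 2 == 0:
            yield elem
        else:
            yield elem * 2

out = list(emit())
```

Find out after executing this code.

Step 1: For each elem in range(3), yield elem if even, else elem*2:
  elem=0 (even): yield 0
  elem=1 (odd): yield 1*2 = 2
  elem=2 (even): yield 2
Therefore out = [0, 2, 2].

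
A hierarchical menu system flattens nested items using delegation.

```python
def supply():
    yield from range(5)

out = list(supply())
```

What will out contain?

Step 1: yield from delegates to the iterable, yielding each element.
Step 2: Collected values: [0, 1, 2, 3, 4].
Therefore out = [0, 1, 2, 3, 4].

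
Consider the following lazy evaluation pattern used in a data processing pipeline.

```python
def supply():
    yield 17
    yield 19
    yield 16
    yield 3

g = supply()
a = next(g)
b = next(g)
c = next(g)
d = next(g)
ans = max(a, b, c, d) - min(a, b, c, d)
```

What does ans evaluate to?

Step 1: Create generator and consume all values:
  a = next(g) = 17
  b = next(g) = 19
  c = next(g) = 16
  d = next(g) = 3
Step 2: max = 19, min = 3, ans = 19 - 3 = 16.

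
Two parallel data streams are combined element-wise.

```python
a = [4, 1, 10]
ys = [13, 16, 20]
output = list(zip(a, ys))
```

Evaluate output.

Step 1: zip pairs elements at same index:
  Index 0: (4, 13)
  Index 1: (1, 16)
  Index 2: (10, 20)
Therefore output = [(4, 13), (1, 16), (10, 20)].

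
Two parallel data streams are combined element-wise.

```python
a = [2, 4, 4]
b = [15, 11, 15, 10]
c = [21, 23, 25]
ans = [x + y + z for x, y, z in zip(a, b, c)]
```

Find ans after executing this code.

Step 1: zip three lists (truncates to shortest, len=3):
  2 + 15 + 21 = 38
  4 + 11 + 23 = 38
  4 + 15 + 25 = 44
Therefore ans = [38, 38, 44].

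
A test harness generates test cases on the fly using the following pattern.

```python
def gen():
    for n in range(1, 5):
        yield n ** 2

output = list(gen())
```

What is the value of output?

Step 1: For each n in range(1, 5), yield n**2:
  n=1: yield 1**2 = 1
  n=2: yield 2**2 = 4
  n=3: yield 3**2 = 9
  n=4: yield 4**2 = 16
Therefore output = [1, 4, 9, 16].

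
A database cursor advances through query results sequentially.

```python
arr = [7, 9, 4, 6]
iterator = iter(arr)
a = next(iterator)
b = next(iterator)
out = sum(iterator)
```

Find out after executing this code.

Step 1: Create iterator over [7, 9, 4, 6].
Step 2: a = next() = 7, b = next() = 9.
Step 3: sum() of remaining [4, 6] = 10.
Therefore out = 10.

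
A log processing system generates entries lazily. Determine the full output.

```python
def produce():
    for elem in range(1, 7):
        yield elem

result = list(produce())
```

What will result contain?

Step 1: The generator yields each value from range(1, 7).
Step 2: list() consumes all yields: [1, 2, 3, 4, 5, 6].
Therefore result = [1, 2, 3, 4, 5, 6].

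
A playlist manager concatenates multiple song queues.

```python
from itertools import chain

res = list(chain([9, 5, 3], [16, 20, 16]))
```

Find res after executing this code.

Step 1: chain() concatenates iterables: [9, 5, 3] + [16, 20, 16].
Therefore res = [9, 5, 3, 16, 20, 16].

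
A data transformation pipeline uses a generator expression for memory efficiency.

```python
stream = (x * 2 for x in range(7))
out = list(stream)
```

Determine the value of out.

Step 1: For each x in range(7), compute x*2:
  x=0: 0*2 = 0
  x=1: 1*2 = 2
  x=2: 2*2 = 4
  x=3: 3*2 = 6
  x=4: 4*2 = 8
  x=5: 5*2 = 10
  x=6: 6*2 = 12
Therefore out = [0, 2, 4, 6, 8, 10, 12].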